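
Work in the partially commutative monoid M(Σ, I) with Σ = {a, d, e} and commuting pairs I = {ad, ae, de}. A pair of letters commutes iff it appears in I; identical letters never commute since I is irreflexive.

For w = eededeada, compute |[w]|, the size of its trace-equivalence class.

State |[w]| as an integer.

piece 0:e — minimal
piece 1:e rests on {0:e}
piece 2:d — minimal
piece 3:e rests on {1:e}
piece 4:d rests on {2:d}
piece 5:e rests on {3:e}
piece 6:a — minimal
piece 7:d rests on {4:d}
piece 8:a rests on {6:a}
minimal pieces: {0:e, 2:d, 6:a}
ways to finish when only these pieces remain (= sum over removing one remaining piece with nothing left below it):
  1 left: {5}→1  {7}→1  {8}→1
  2 left: {3,5}→1  {4,7}→1  {5,7}→2  {5,8}→2  {6,8}→1  {7,8}→2
  3 left: {1,3,5}→1  {2,4,7}→1  {3,5,7}→3  {3,5,8}→3  {4,5,7}→3  {4,7,8}→3  {5,6,8}→3  {5,7,8}→6  {6,7,8}→3
  4 left: {0,1,3,5}→1  {1,3,5,7}→4  {1,3,5,8}→4  {2,4,5,7}→4  {2,4,7,8}→4  {3,4,5,7}→6  {3,5,6,8}→6  {3,5,7,8}→12  {4,5,7,8}→12  {4,6,7,8}→6  {5,6,7,8}→12
  5 left: {0,1,3,5,7}→5  {0,1,3,5,8}→5  {1,3,4,5,7}→10  {1,3,5,6,8}→10  {1,3,5,7,8}→20  {2,3,4,5,7}→10  {2,4,5,7,8}→20  {2,4,6,7,8}→10  {3,4,5,7,8}→30  {3,5,6,7,8}→30  {4,5,6,7,8}→30
  6 left: {0,1,3,4,5,7}→15  {0,1,3,5,6,8}→15  {0,1,3,5,7,8}→30  {1,2,3,4,5,7}→20  {1,3,4,5,7,8}→60  {1,3,5,6,7,8}→60  {2,3,4,5,7,8}→60  {2,4,5,6,7,8}→60  {3,4,5,6,7,8}→90
  7 left: {0,1,2,3,4,5,7}→35  {0,1,3,4,5,7,8}→105  {0,1,3,5,6,7,8}→105  {1,2,3,4,5,7,8}→140  {1,3,4,5,6,7,8}→210  {2,3,4,5,6,7,8}→210
  placing 0:e first → 560 extensions
  placing 2:d first → 420 extensions
  placing 6:a first → 280 extensions
total linear extensions = 1260

1260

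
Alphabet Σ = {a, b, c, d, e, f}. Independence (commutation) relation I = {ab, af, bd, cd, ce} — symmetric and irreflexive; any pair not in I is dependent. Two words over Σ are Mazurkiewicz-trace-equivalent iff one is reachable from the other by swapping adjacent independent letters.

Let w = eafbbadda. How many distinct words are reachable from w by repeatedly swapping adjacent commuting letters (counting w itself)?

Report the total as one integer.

46

0(e) covers ∅
1(a) covers 0:e
2(f) covers 0:e
3(b) covers 2:f
4(b) covers 3:b
5(a) covers 1:a
6(d) covers 2:f, 5:a
7(d) covers 6:d
8(a) covers 7:d
floor of heap: 0:e
completions by unplaced set U, small U first (add the entries for U minus each lowest piece of U):
  |U|=1: {4}:1  {8}:1
  |U|=2: {3,4}:1  {4,8}:2  {7,8}:1
  |U|=3: {3,4,8}:3  {4,7,8}:3  {6,7,8}:1
  |U|=4: {3,4,7,8}:6  {4,6,7,8}:4  {5,6,7,8}:1
  |U|=5: {1,5,6,7,8}:1  {3,4,6,7,8}:10  {4,5,6,7,8}:5
  |U|=6: {1,4,5,6,7,8}:6  {2,3,4,6,7,8}:10  {3,4,5,6,7,8}:15
  |U|=7: {1,3,4,5,6,7,8}:21  {2,3,4,5,6,7,8}:25
  start at 0(e): 46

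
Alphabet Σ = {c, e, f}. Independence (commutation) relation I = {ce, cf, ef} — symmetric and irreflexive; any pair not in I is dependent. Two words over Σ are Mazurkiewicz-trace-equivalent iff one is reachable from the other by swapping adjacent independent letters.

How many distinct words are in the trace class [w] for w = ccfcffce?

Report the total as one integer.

#0=c has no predecessor
#1=c depends on [0:c]
#2=f has no predecessor
#3=c depends on [1:c]
#4=f depends on [2:f]
#5=f depends on [4:f]
#6=c depends on [3:c]
#7=e has no predecessor
sources: [0:c, 2:f, 7:e]
N(rest) = Σ N(rest − s) over sources s of rest; N(one piece) = 1:
  size 1 → [5]=1  [6]=1  [7]=1
  size 2 → [3,6]=1  [4,5]=1  [5,6]=2  [5,7]=2  [6,7]=2
  size 3 → [1,3,6]=1  [2,4,5]=1  [3,5,6]=3  [3,6,7]=3  [4,5,6]=3  [4,5,7]=3  [5,6,7]=6
  size 4 → [0,1,3,6]=1  [1,3,5,6]=4  [1,3,6,7]=4  [2,4,5,6]=4  [2,4,5,7]=4  [3,4,5,6]=6  [3,5,6,7]=12  [4,5,6,7]=12
  size 5 → [0,1,3,5,6]=5  [0,1,3,6,7]=5  [1,3,4,5,6]=10  [1,3,5,6,7]=20  [2,3,4,5,6]=10  [2,4,5,6,7]=20  [3,4,5,6,7]=30
  size 6 → [0,1,3,4,5,6]=15  [0,1,3,5,6,7]=30  [1,2,3,4,5,6]=20  [1,3,4,5,6,7]=60  [2,3,4,5,6,7]=60
  first=0(c) contributes 140
  first=2(f) contributes 105
  first=7(e) contributes 35
|[w]| = 280

280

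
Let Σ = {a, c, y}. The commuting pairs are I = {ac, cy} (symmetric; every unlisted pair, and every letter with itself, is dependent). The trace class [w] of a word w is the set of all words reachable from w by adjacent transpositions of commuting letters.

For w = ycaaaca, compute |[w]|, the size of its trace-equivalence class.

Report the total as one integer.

#0=y has no predecessor
#1=c has no predecessor
#2=a depends on [0:y]
#3=a depends on [2:a]
#4=a depends on [3:a]
#5=c depends on [1:c]
#6=a depends on [4:a]
sources: [0:y, 1:c]
N(rest) = Σ N(rest − s) over sources s of rest; N(one piece) = 1:
  size 1 → [5]=1  [6]=1
  size 2 → [1,5]=1  [4,6]=1  [5,6]=2
  size 3 → [1,5,6]=3  [3,4,6]=1  [4,5,6]=3
  size 4 → [1,4,5,6]=6  [2,3,4,6]=1  [3,4,5,6]=4
  size 5 → [0,2,3,4,6]=1  [1,3,4,5,6]=10  [2,3,4,5,6]=5
  first=0(y) contributes 15
  first=1(c) contributes 6
|[w]| = 21

21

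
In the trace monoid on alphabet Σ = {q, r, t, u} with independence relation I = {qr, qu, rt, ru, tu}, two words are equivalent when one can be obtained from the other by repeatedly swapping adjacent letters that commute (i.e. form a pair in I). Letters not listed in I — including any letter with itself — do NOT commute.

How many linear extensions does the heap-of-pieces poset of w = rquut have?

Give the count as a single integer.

piece 0:r — minimal
piece 1:q — minimal
piece 2:u — minimal
piece 3:u rests on {2:u}
piece 4:t rests on {1:q}
minimal pieces: {0:r, 1:q, 2:u}
ways to finish when only these pieces remain (= sum over removing one remaining piece with nothing left below it):
  1 left: {0}→1  {3}→1  {4}→1
  2 left: {0,3}→2  {0,4}→2  {1,4}→1  {2,3}→1  {3,4}→2
  3 left: {0,1,4}→3  {0,2,3}→3  {0,3,4}→6  {1,3,4}→3  {2,3,4}→3
  placing 0:r first → 6 extensions
  placing 1:q first → 12 extensions
  placing 2:u first → 12 extensions
total linear extensions = 30

30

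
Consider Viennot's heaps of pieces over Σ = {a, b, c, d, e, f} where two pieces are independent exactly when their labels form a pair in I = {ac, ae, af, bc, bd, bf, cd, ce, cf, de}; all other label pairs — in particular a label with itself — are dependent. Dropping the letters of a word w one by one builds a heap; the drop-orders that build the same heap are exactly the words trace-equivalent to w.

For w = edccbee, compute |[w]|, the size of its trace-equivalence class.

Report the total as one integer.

105

piece 0:e — minimal
piece 1:d — minimal
piece 2:c — minimal
piece 3:c rests on {2:c}
piece 4:b rests on {0:e}
piece 5:e rests on {4:b}
piece 6:e rests on {5:e}
minimal pieces: {0:e, 1:d, 2:c}
ways to finish when only these pieces remain (= sum over removing one remaining piece with nothing left below it):
  1 left: {1}→1  {3}→1  {6}→1
  2 left: {1,3}→2  {1,6}→2  {2,3}→1  {3,6}→2  {5,6}→1
  3 left: {1,2,3}→3  {1,3,6}→6  {1,5,6}→3  {2,3,6}→3  {3,5,6}→3  {4,5,6}→1
  4 left: {0,4,5,6}→1  {1,2,3,6}→12  {1,3,5,6}→12  {1,4,5,6}→4  {2,3,5,6}→6  {3,4,5,6}→4
  5 left: {0,1,4,5,6}→5  {0,3,4,5,6}→5  {1,2,3,5,6}→30  {1,3,4,5,6}→20  {2,3,4,5,6}→10
  placing 0:e first → 60 extensions
  placing 1:d first → 15 extensions
  placing 2:c first → 30 extensions
total linear extensions = 105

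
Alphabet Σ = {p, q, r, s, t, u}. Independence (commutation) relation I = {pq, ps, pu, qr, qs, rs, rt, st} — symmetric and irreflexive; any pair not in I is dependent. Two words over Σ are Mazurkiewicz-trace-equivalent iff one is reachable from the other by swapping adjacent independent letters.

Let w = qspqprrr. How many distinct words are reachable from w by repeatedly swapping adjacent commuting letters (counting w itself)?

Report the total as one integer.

#0=q has no predecessor
#1=s has no predecessor
#2=p has no predecessor
#3=q depends on [0:q]
#4=p depends on [2:p]
#5=r depends on [4:p]
#6=r depends on [5:r]
#7=r depends on [6:r]
sources: [0:q, 1:s, 2:p]
N(rest) = Σ N(rest − s) over sources s of rest; N(one piece) = 1:
  size 1 → [1]=1  [3]=1  [7]=1
  size 2 → [0,3]=1  [1,3]=2  [1,7]=2  [3,7]=2  [6,7]=1
  size 3 → [0,1,3]=3  [0,3,7]=3  [1,3,7]=6  [1,6,7]=3  [3,6,7]=3  [5,6,7]=1
  size 4 → [0,1,3,7]=12  [0,3,6,7]=6  [1,3,6,7]=12  [1,5,6,7]=4  [3,5,6,7]=4  [4,5,6,7]=1
  size 5 → [0,1,3,6,7]=30  [0,3,5,6,7]=10  [1,3,5,6,7]=20  [1,4,5,6,7]=5  [2,4,5,6,7]=1  [3,4,5,6,7]=5
  size 6 → [0,1,3,5,6,7]=60  [0,3,4,5,6,7]=15  [1,2,4,5,6,7]=6  [1,3,4,5,6,7]=30  [2,3,4,5,6,7]=6
  first=0(q) contributes 42
  first=1(s) contributes 21
  first=2(p) contributes 105
|[w]| = 168

168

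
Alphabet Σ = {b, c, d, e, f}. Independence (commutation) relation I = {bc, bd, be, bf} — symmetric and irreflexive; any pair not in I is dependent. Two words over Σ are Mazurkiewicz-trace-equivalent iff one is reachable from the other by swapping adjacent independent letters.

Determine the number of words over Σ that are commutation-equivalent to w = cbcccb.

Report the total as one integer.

piece 0:c — minimal
piece 1:b — minimal
piece 2:c rests on {0:c}
piece 3:c rests on {2:c}
piece 4:c rests on {3:c}
piece 5:b rests on {1:b}
minimal pieces: {0:c, 1:b}
ways to finish when only these pieces remain (= sum over removing one remaining piece with nothing left below it):
  1 left: {4}→1  {5}→1
  2 left: {1,5}→1  {3,4}→1  {4,5}→2
  3 left: {1,4,5}→3  {2,3,4}→1  {3,4,5}→3
  4 left: {0,2,3,4}→1  {1,3,4,5}→6  {2,3,4,5}→4
  placing 0:c first → 10 extensions
  placing 1:b first → 5 extensions
total linear extensions = 15

15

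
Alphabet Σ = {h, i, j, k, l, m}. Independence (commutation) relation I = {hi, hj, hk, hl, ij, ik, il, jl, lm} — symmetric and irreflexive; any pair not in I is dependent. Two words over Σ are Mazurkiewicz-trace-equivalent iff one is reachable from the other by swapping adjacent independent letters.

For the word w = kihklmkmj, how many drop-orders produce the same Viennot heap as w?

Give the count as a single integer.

32

drop 0:k onto floor
drop 1:i onto floor
drop 2:h onto floor
drop 3:k onto {0:k}
drop 4:l onto {3:k}
drop 5:m onto {1:i, 2:h, 3:k}
drop 6:k onto {4:l, 5:m}
drop 7:m onto {6:k}
drop 8:j onto {7:m}
ground layer = {0:k, 1:i, 2:h}
drop-orders for the pieces not yet dropped (sum over which currently-grounded one goes next):
  1 to go: {8} 1
  2 to go: {7,8} 1
  3 to go: {6,7,8} 1
  4 to go: {4,6,7,8} 1  {5,6,7,8} 1
  5 to go: {1,5,6,7,8} 1  {2,5,6,7,8} 1  {4,5,6,7,8} 2
  6 to go: {1,2,5,6,7,8} 2  {1,4,5,6,7,8} 3  {2,4,5,6,7,8} 3  {3,4,5,6,7,8} 2
  7 to go: {0,3,4,5,6,7,8} 2  {1,2,4,5,6,7,8} 8  {1,3,4,5,6,7,8} 5  {2,3,4,5,6,7,8} 5
  if 0:k drops first: 18 orders
  if 1:i drops first: 7 orders
  if 2:h drops first: 7 orders
heap linearizations: 32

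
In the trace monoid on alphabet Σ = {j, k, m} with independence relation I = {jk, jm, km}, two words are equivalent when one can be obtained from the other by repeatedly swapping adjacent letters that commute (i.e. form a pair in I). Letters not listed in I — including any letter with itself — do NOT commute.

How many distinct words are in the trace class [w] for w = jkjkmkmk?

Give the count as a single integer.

#0=j has no predecessor
#1=k has no predecessor
#2=j depends on [0:j]
#3=k depends on [1:k]
#4=m has no predecessor
#5=k depends on [3:k]
#6=m depends on [4:m]
#7=k depends on [5:k]
sources: [0:j, 1:k, 4:m]
N(rest) = Σ N(rest − s) over sources s of rest; N(one piece) = 1:
  size 1 → [2]=1  [6]=1  [7]=1
  size 2 → [0,2]=1  [2,6]=2  [2,7]=2  [4,6]=1  [5,7]=1  [6,7]=2
  size 3 → [0,2,6]=3  [0,2,7]=3  [2,4,6]=3  [2,5,7]=3  [2,6,7]=6  [3,5,7]=1  [4,6,7]=3  [5,6,7]=3
  size 4 → [0,2,4,6]=6  [0,2,5,7]=6  [0,2,6,7]=12  [1,3,5,7]=1  [2,3,5,7]=4  [2,4,6,7]=12  [2,5,6,7]=12  [3,5,6,7]=4  [4,5,6,7]=6
  size 5 → [0,2,3,5,7]=10  [0,2,4,6,7]=30  [0,2,5,6,7]=30  [1,2,3,5,7]=5  [1,3,5,6,7]=5  [2,3,5,6,7]=20  [2,4,5,6,7]=30  [3,4,5,6,7]=10
  size 6 → [0,1,2,3,5,7]=15  [0,2,3,5,6,7]=60  [0,2,4,5,6,7]=90  [1,2,3,5,6,7]=30  [1,3,4,5,6,7]=15  [2,3,4,5,6,7]=60
  first=0(j) contributes 105
  first=1(k) contributes 210
  first=4(m) contributes 105
|[w]| = 420

420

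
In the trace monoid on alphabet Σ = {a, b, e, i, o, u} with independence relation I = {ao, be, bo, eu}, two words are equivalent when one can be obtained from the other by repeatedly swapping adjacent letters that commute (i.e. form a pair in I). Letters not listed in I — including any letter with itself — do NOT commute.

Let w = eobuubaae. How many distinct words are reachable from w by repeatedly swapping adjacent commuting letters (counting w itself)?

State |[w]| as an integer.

drop 0:e onto floor
drop 1:o onto {0:e}
drop 2:b onto floor
drop 3:u onto {1:o, 2:b}
drop 4:u onto {3:u}
drop 5:b onto {4:u}
drop 6:a onto {5:b}
drop 7:a onto {6:a}
drop 8:e onto {7:a}
ground layer = {0:e, 2:b}
drop-orders for the pieces not yet dropped (sum over which currently-grounded one goes next):
  1 to go: {8} 1
  2 to go: {7,8} 1
  3 to go: {6,7,8} 1
  4 to go: {5,6,7,8} 1
  5 to go: {4,5,6,7,8} 1
  6 to go: {3,4,5,6,7,8} 1
  7 to go: {1,3,4,5,6,7,8} 1  {2,3,4,5,6,7,8} 1
  if 0:e drops first: 2 orders
  if 2:b drops first: 1 orders
heap linearizations: 3

3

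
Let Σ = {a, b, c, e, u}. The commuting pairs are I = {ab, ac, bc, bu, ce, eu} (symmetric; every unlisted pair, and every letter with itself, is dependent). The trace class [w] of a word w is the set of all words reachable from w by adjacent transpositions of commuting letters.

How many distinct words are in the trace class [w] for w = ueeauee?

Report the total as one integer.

9

piece 0:u — minimal
piece 1:e — minimal
piece 2:e rests on {1:e}
piece 3:a rests on {0:u, 2:e}
piece 4:u rests on {3:a}
piece 5:e rests on {3:a}
piece 6:e rests on {5:e}
minimal pieces: {0:u, 1:e}
ways to finish when only these pieces remain (= sum over removing one remaining piece with nothing left below it):
  1 left: {4}→1  {6}→1
  2 left: {4,6}→2  {5,6}→1
  3 left: {4,5,6}→3
  4 left: {3,4,5,6}→3
  5 left: {0,3,4,5,6}→3  {2,3,4,5,6}→3
  placing 0:u first → 3 extensions
  placing 1:e first → 6 extensions
total linear extensions = 9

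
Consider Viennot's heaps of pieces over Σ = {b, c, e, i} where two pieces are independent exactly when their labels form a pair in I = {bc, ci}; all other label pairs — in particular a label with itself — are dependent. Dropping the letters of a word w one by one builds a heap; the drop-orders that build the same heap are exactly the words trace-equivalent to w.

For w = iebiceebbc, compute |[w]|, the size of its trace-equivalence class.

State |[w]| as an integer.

9

#0=i has no predecessor
#1=e depends on [0:i]
#2=b depends on [1:e]
#3=i depends on [2:b]
#4=c depends on [1:e]
#5=e depends on [3:i, 4:c]
#6=e depends on [5:e]
#7=b depends on [6:e]
#8=b depends on [7:b]
#9=c depends on [6:e]
sources: [0:i]
N(rest) = Σ N(rest − s) over sources s of rest; N(one piece) = 1:
  size 1 → [8]=1  [9]=1
  size 2 → [7,8]=1  [8,9]=2
  size 3 → [7,8,9]=3
  size 4 → [6,7,8,9]=3
  size 5 → [5,6,7,8,9]=3
  size 6 → [3,5,6,7,8,9]=3  [4,5,6,7,8,9]=3
  size 7 → [2,3,5,6,7,8,9]=3  [3,4,5,6,7,8,9]=6
  size 8 → [2,3,4,5,6,7,8,9]=9
  first=0(i) contributes 9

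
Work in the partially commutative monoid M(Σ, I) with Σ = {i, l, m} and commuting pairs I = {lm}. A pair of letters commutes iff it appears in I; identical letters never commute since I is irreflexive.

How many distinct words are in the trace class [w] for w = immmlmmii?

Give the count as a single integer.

#0=i has no predecessor
#1=m depends on [0:i]
#2=m depends on [1:m]
#3=m depends on [2:m]
#4=l depends on [0:i]
#5=m depends on [3:m]
#6=m depends on [5:m]
#7=i depends on [4:l, 6:m]
#8=i depends on [7:i]
sources: [0:i]
N(rest) = Σ N(rest − s) over sources s of rest; N(one piece) = 1:
  size 1 → [8]=1
  size 2 → [7,8]=1
  size 3 → [4,7,8]=1  [6,7,8]=1
  size 4 → [4,6,7,8]=2  [5,6,7,8]=1
  size 5 → [3,5,6,7,8]=1  [4,5,6,7,8]=3
  size 6 → [2,3,5,6,7,8]=1  [3,4,5,6,7,8]=4
  size 7 → [1,2,3,5,6,7,8]=1  [2,3,4,5,6,7,8]=5
  first=0(i) contributes 6

6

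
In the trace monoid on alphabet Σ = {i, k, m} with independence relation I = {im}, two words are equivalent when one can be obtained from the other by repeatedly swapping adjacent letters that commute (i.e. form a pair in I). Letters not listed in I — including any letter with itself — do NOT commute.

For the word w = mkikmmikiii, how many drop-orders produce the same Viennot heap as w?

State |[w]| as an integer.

drop 0:m onto floor
drop 1:k onto {0:m}
drop 2:i onto {1:k}
drop 3:k onto {2:i}
drop 4:m onto {3:k}
drop 5:m onto {4:m}
drop 6:i onto {3:k}
drop 7:k onto {5:m, 6:i}
drop 8:i onto {7:k}
drop 9:i onto {8:i}
drop 10:i onto {9:i}
ground layer = {0:m}
drop-orders for the pieces not yet dropped (sum over which currently-grounded one goes next):
  1 to go: {10} 1
  2 to go: {9,10} 1
  3 to go: {8,9,10} 1
  4 to go: {7,8,9,10} 1
  5 to go: {5,7,8,9,10} 1  {6,7,8,9,10} 1
  6 to go: {4,5,7,8,9,10} 1  {5,6,7,8,9,10} 2
  7 to go: {4,5,6,7,8,9,10} 3
  8 to go: {3,4,5,6,7,8,9,10} 3
  9 to go: {2,3,4,5,6,7,8,9,10} 3
  if 0:m drops first: 3 orders

3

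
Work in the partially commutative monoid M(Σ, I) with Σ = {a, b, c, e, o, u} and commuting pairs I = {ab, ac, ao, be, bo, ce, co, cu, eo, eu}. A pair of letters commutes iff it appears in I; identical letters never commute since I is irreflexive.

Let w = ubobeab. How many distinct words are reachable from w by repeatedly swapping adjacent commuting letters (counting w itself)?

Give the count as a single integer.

piece 0:u — minimal
piece 1:b rests on {0:u}
piece 2:o rests on {0:u}
piece 3:b rests on {1:b}
piece 4:e — minimal
piece 5:a rests on {0:u, 4:e}
piece 6:b rests on {3:b}
minimal pieces: {0:u, 4:e}
ways to finish when only these pieces remain (= sum over removing one remaining piece with nothing left below it):
  1 left: {2}→1  {5}→1  {6}→1
  2 left: {2,5}→2  {2,6}→2  {3,6}→1  {4,5}→1  {5,6}→2
  3 left: {1,3,6}→1  {2,3,6}→3  {2,4,5}→3  {2,5,6}→6  {3,5,6}→3  {4,5,6}→3
  4 left: {1,2,3,6}→4  {1,3,5,6}→4  {2,3,5,6}→12  {2,4,5,6}→12  {3,4,5,6}→6
  5 left: {1,2,3,5,6}→20  {1,3,4,5,6}→10  {2,3,4,5,6}→30
  placing 0:u first → 60 extensions
  placing 4:e first → 20 extensions
total linear extensions = 80

80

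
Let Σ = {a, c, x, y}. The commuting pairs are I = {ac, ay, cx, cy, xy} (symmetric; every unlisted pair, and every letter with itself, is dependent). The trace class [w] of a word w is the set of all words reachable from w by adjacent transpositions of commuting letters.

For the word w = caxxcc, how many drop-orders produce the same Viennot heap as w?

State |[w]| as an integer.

#0=c has no predecessor
#1=a has no predecessor
#2=x depends on [1:a]
#3=x depends on [2:x]
#4=c depends on [0:c]
#5=c depends on [4:c]
sources: [0:c, 1:a]
N(rest) = Σ N(rest − s) over sources s of rest; N(one piece) = 1:
  size 1 → [3]=1  [5]=1
  size 2 → [2,3]=1  [3,5]=2  [4,5]=1
  size 3 → [0,4,5]=1  [1,2,3]=1  [2,3,5]=3  [3,4,5]=3
  size 4 → [0,3,4,5]=4  [1,2,3,5]=4  [2,3,4,5]=6
  first=0(c) contributes 10
  first=1(a) contributes 10
|[w]| = 20

20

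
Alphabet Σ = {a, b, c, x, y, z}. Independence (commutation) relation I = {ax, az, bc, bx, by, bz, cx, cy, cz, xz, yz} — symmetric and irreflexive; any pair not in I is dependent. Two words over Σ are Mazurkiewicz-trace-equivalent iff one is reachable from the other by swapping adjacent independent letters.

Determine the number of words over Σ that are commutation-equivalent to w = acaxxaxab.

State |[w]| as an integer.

0(a) covers ∅
1(c) covers 0:a
2(a) covers 1:c
3(x) covers ∅
4(x) covers 3:x
5(a) covers 2:a
6(x) covers 4:x
7(a) covers 5:a
8(b) covers 7:a
floor of heap: 0:a, 3:x
completions by unplaced set U, small U first (add the entries for U minus each lowest piece of U):
  |U|=1: {6}:1  {8}:1
  |U|=2: {4,6}:1  {6,8}:2  {7,8}:1
  |U|=3: {3,4,6}:1  {4,6,8}:3  {5,7,8}:1  {6,7,8}:3
  |U|=4: {2,5,7,8}:1  {3,4,6,8}:4  {4,6,7,8}:6  {5,6,7,8}:4
  |U|=5: {1,2,5,7,8}:1  {2,5,6,7,8}:5  {3,4,6,7,8}:10  {4,5,6,7,8}:10
  |U|=6: {0,1,2,5,7,8}:1  {1,2,5,6,7,8}:6  {2,4,5,6,7,8}:15  {3,4,5,6,7,8}:20
  |U|=7: {0,1,2,5,6,7,8}:7  {1,2,4,5,6,7,8}:21  {2,3,4,5,6,7,8}:35
  start at 0(a): 56
  start at 3(x): 28
sum over floor = 84

84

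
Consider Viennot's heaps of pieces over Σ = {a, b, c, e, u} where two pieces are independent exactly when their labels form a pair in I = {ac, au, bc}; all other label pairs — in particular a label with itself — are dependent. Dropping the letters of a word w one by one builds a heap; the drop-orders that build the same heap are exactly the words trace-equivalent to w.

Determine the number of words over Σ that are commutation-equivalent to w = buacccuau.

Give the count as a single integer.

28

#0=b has no predecessor
#1=u depends on [0:b]
#2=a depends on [0:b]
#3=c depends on [1:u]
#4=c depends on [3:c]
#5=c depends on [4:c]
#6=u depends on [5:c]
#7=a depends on [2:a]
#8=u depends on [6:u]
sources: [0:b]
N(rest) = Σ N(rest − s) over sources s of rest; N(one piece) = 1:
  size 1 → [7]=1  [8]=1
  size 2 → [2,7]=1  [6,8]=1  [7,8]=2
  size 3 → [2,7,8]=3  [5,6,8]=1  [6,7,8]=3
  size 4 → [2,6,7,8]=6  [4,5,6,8]=1  [5,6,7,8]=4
  size 5 → [2,5,6,7,8]=10  [3,4,5,6,8]=1  [4,5,6,7,8]=5
  size 6 → [1,3,4,5,6,8]=1  [2,4,5,6,7,8]=15  [3,4,5,6,7,8]=6
  size 7 → [1,3,4,5,6,7,8]=7  [2,3,4,5,6,7,8]=21
  first=0(b) contributes 28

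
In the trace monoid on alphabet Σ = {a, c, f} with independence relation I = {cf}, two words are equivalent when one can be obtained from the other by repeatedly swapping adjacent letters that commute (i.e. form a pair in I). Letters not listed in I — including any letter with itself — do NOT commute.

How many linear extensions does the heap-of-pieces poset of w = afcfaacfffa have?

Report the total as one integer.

12

drop 0:a onto floor
drop 1:f onto {0:a}
drop 2:c onto {0:a}
drop 3:f onto {1:f}
drop 4:a onto {2:c, 3:f}
drop 5:a onto {4:a}
drop 6:c onto {5:a}
drop 7:f onto {5:a}
drop 8:f onto {7:f}
drop 9:f onto {8:f}
drop 10:a onto {6:c, 9:f}
ground layer = {0:a}
drop-orders for the pieces not yet dropped (sum over which currently-grounded one goes next):
  1 to go: {10} 1
  2 to go: {6,10} 1  {9,10} 1
  3 to go: {6,9,10} 2  {8,9,10} 1
  4 to go: {6,8,9,10} 3  {7,8,9,10} 1
  5 to go: {6,7,8,9,10} 4
  6 to go: {5,6,7,8,9,10} 4
  7 to go: {4,5,6,7,8,9,10} 4
  8 to go: {2,4,5,6,7,8,9,10} 4  {3,4,5,6,7,8,9,10} 4
  9 to go: {1,3,4,5,6,7,8,9,10} 4  {2,3,4,5,6,7,8,9,10} 8
  if 0:a drops first: 12 orders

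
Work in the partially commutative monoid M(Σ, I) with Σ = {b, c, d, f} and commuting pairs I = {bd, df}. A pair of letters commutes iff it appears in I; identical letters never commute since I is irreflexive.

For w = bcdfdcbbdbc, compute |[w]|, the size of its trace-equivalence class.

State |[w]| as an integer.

#0=b has no predecessor
#1=c depends on [0:b]
#2=d depends on [1:c]
#3=f depends on [1:c]
#4=d depends on [2:d]
#5=c depends on [3:f, 4:d]
#6=b depends on [5:c]
#7=b depends on [6:b]
#8=d depends on [5:c]
#9=b depends on [7:b]
#10=c depends on [8:d, 9:b]
sources: [0:b]
N(rest) = Σ N(rest − s) over sources s of rest; N(one piece) = 1:
  size 1 → [10]=1
  size 2 → [8,10]=1  [9,10]=1
  size 3 → [7,9,10]=1  [8,9,10]=2
  size 4 → [6,7,9,10]=1  [7,8,9,10]=3
  size 5 → [6,7,8,9,10]=4
  size 6 → [5,6,7,8,9,10]=4
  size 7 → [3,5,6,7,8,9,10]=4  [4,5,6,7,8,9,10]=4
  size 8 → [2,4,5,6,7,8,9,10]=4  [3,4,5,6,7,8,9,10]=8
  size 9 → [2,3,4,5,6,7,8,9,10]=12
  first=0(b) contributes 12

12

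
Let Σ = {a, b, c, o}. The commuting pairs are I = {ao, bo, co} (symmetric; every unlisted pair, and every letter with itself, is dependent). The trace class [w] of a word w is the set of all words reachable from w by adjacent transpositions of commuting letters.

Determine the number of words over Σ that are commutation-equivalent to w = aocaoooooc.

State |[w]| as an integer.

210

#0=a has no predecessor
#1=o has no predecessor
#2=c depends on [0:a]
#3=a depends on [2:c]
#4=o depends on [1:o]
#5=o depends on [4:o]
#6=o depends on [5:o]
#7=o depends on [6:o]
#8=o depends on [7:o]
#9=c depends on [3:a]
sources: [0:a, 1:o]
N(rest) = Σ N(rest − s) over sources s of rest; N(one piece) = 1:
  size 1 → [8]=1  [9]=1
  size 2 → [3,9]=1  [7,8]=1  [8,9]=2
  size 3 → [2,3,9]=1  [3,8,9]=3  [6,7,8]=1  [7,8,9]=3
  size 4 → [0,2,3,9]=1  [2,3,8,9]=4  [3,7,8,9]=6  [5,6,7,8]=1  [6,7,8,9]=4
  size 5 → [0,2,3,8,9]=5  [2,3,7,8,9]=10  [3,6,7,8,9]=10  [4,5,6,7,8]=1  [5,6,7,8,9]=5
  size 6 → [0,2,3,7,8,9]=15  [1,4,5,6,7,8]=1  [2,3,6,7,8,9]=20  [3,5,6,7,8,9]=15  [4,5,6,7,8,9]=6
  size 7 → [0,2,3,6,7,8,9]=35  [1,4,5,6,7,8,9]=7  [2,3,5,6,7,8,9]=35  [3,4,5,6,7,8,9]=21
  size 8 → [0,2,3,5,6,7,8,9]=70  [1,3,4,5,6,7,8,9]=28  [2,3,4,5,6,7,8,9]=56
  first=0(a) contributes 84
  first=1(o) contributes 126
|[w]| = 210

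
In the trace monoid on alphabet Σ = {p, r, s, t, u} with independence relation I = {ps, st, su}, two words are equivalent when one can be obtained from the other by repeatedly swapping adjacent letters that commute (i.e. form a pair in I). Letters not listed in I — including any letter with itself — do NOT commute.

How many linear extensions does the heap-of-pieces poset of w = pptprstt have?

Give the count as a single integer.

piece 0:p — minimal
piece 1:p rests on {0:p}
piece 2:t rests on {1:p}
piece 3:p rests on {2:t}
piece 4:r rests on {3:p}
piece 5:s rests on {4:r}
piece 6:t rests on {4:r}
piece 7:t rests on {6:t}
minimal pieces: {0:p}
ways to finish when only these pieces remain (= sum over removing one remaining piece with nothing left below it):
  1 left: {5}→1  {7}→1
  2 left: {5,7}→2  {6,7}→1
  3 left: {5,6,7}→3
  4 left: {4,5,6,7}→3
  5 left: {3,4,5,6,7}→3
  6 left: {2,3,4,5,6,7}→3
  placing 0:p first → 3 extensions

3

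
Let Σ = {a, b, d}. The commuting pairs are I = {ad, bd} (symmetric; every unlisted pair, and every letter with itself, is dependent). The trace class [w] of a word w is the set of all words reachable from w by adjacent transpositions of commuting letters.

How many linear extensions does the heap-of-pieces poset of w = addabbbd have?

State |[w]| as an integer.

56

0(a) covers ∅
1(d) covers ∅
2(d) covers 1:d
3(a) covers 0:a
4(b) covers 3:a
5(b) covers 4:b
6(b) covers 5:b
7(d) covers 2:d
floor of heap: 0:a, 1:d
completions by unplaced set U, small U first (add the entries for U minus each lowest piece of U):
  |U|=1: {6}:1  {7}:1
  |U|=2: {2,7}:1  {5,6}:1  {6,7}:2
  |U|=3: {1,2,7}:1  {2,6,7}:3  {4,5,6}:1  {5,6,7}:3
  |U|=4: {1,2,6,7}:4  {2,5,6,7}:6  {3,4,5,6}:1  {4,5,6,7}:4
  |U|=5: {0,3,4,5,6}:1  {1,2,5,6,7}:10  {2,4,5,6,7}:10  {3,4,5,6,7}:5
  |U|=6: {0,3,4,5,6,7}:6  {1,2,4,5,6,7}:20  {2,3,4,5,6,7}:15
  start at 0(a): 35
  start at 1(d): 21
sum over floor = 56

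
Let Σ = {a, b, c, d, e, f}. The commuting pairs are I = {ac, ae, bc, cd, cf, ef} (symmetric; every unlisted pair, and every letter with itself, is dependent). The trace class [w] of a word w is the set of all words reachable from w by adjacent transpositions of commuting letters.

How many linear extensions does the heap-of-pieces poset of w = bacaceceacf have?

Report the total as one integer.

406

drop 0:b onto floor
drop 1:a onto {0:b}
drop 2:c onto floor
drop 3:a onto {1:a}
drop 4:c onto {2:c}
drop 5:e onto {0:b, 4:c}
drop 6:c onto {5:e}
drop 7:e onto {6:c}
drop 8:a onto {3:a}
drop 9:c onto {7:e}
drop 10:f onto {8:a}
ground layer = {0:b, 2:c}
drop-orders for the pieces not yet dropped (sum over which currently-grounded one goes next):
  1 to go: {9} 1  {10} 1
  2 to go: {7,9} 1  {8,10} 1  {9,10} 2
  3 to go: {3,8,10} 1  {6,7,9} 1  {7,9,10} 3  {8,9,10} 3
  4 to go: {1,3,8,10} 1  {3,8,9,10} 4  {5,6,7,9} 1  {6,7,9,10} 4  {7,8,9,10} 6
  5 to go: {1,3,8,9,10} 5  {3,7,8,9,10} 10  {4,5,6,7,9} 1  {5,6,7,9,10} 5  {6,7,8,9,10} 10
  6 to go: {1,3,7,8,9,10} 15  {2,4,5,6,7,9} 1  {3,6,7,8,9,10} 20  {4,5,6,7,9,10} 6  {5,6,7,8,9,10} 15
  7 to go: {1,3,6,7,8,9,10} 35  {2,4,5,6,7,9,10} 7  {3,5,6,7,8,9,10} 35  {4,5,6,7,8,9,10} 21
  8 to go: {1,3,5,6,7,8,9,10} 70  {2,4,5,6,7,8,9,10} 28  {3,4,5,6,7,8,9,10} 56
  9 to go: {0,1,3,5,6,7,8,9,10} 70  {1,3,4,5,6,7,8,9,10} 126  {2,3,4,5,6,7,8,9,10} 84
  if 0:b drops first: 210 orders
  if 2:c drops first: 196 orders
heap linearizations: 406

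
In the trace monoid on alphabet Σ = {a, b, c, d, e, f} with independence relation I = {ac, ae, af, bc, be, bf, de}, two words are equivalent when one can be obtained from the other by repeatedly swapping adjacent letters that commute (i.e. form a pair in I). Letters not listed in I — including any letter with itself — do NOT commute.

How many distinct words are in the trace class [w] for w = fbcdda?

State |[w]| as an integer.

3

piece 0:f — minimal
piece 1:b — minimal
piece 2:c rests on {0:f}
piece 3:d rests on {1:b, 2:c}
piece 4:d rests on {3:d}
piece 5:a rests on {4:d}
minimal pieces: {0:f, 1:b}
ways to finish when only these pieces remain (= sum over removing one remaining piece with nothing left below it):
  1 left: {5}→1
  2 left: {4,5}→1
  3 left: {3,4,5}→1
  4 left: {1,3,4,5}→1  {2,3,4,5}→1
  placing 0:f first → 2 extensions
  placing 1:b first → 1 extensions
total linear extensions = 3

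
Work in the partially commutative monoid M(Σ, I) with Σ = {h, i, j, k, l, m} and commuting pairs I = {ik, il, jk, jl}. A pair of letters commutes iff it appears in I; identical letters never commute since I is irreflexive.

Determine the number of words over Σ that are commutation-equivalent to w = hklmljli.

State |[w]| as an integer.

6

drop 0:h onto floor
drop 1:k onto {0:h}
drop 2:l onto {1:k}
drop 3:m onto {2:l}
drop 4:l onto {3:m}
drop 5:j onto {3:m}
drop 6:l onto {4:l}
drop 7:i onto {5:j}
ground layer = {0:h}
drop-orders for the pieces not yet dropped (sum over which currently-grounded one goes next):
  1 to go: {6} 1  {7} 1
  2 to go: {4,6} 1  {5,7} 1  {6,7} 2
  3 to go: {4,6,7} 3  {5,6,7} 3
  4 to go: {4,5,6,7} 6
  5 to go: {3,4,5,6,7} 6
  6 to go: {2,3,4,5,6,7} 6
  if 0:h drops first: 6 orders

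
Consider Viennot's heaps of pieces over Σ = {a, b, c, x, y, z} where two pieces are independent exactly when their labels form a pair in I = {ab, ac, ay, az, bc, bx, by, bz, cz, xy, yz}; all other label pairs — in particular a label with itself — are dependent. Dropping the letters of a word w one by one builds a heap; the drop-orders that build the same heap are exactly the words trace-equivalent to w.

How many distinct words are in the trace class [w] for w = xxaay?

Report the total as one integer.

#0=x has no predecessor
#1=x depends on [0:x]
#2=a depends on [1:x]
#3=a depends on [2:a]
#4=y has no predecessor
sources: [0:x, 4:y]
N(rest) = Σ N(rest − s) over sources s of rest; N(one piece) = 1:
  size 1 → [3]=1  [4]=1
  size 2 → [2,3]=1  [3,4]=2
  size 3 → [1,2,3]=1  [2,3,4]=3
  first=0(x) contributes 4
  first=4(y) contributes 1
|[w]| = 5

5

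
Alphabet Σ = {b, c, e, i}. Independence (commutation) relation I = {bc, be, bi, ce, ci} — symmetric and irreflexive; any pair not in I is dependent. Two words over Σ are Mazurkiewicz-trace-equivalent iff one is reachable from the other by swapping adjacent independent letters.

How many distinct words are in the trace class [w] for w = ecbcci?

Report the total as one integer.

piece 0:e — minimal
piece 1:c — minimal
piece 2:b — minimal
piece 3:c rests on {1:c}
piece 4:c rests on {3:c}
piece 5:i rests on {0:e}
minimal pieces: {0:e, 1:c, 2:b}
ways to finish when only these pieces remain (= sum over removing one remaining piece with nothing left below it):
  1 left: {2}→1  {4}→1  {5}→1
  2 left: {0,5}→1  {2,4}→2  {2,5}→2  {3,4}→1  {4,5}→2
  3 left: {0,2,5}→3  {0,4,5}→3  {1,3,4}→1  {2,3,4}→3  {2,4,5}→6  {3,4,5}→3
  4 left: {0,2,4,5}→12  {0,3,4,5}→6  {1,2,3,4}→4  {1,3,4,5}→4  {2,3,4,5}→12
  placing 0:e first → 20 extensions
  placing 1:c first → 30 extensions
  placing 2:b first → 10 extensions
total linear extensions = 60

60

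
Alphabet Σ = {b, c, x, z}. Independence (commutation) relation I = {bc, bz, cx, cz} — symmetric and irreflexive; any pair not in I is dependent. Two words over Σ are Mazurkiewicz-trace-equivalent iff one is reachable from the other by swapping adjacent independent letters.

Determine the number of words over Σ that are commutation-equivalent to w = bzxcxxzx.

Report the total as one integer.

16

0(b) covers ∅
1(z) covers ∅
2(x) covers 0:b, 1:z
3(c) covers ∅
4(x) covers 2:x
5(x) covers 4:x
6(z) covers 5:x
7(x) covers 6:z
floor of heap: 0:b, 1:z, 3:c
completions by unplaced set U, small U first (add the entries for U minus each lowest piece of U):
  |U|=1: {3}:1  {7}:1
  |U|=2: {3,7}:2  {6,7}:1
  |U|=3: {3,6,7}:3  {5,6,7}:1
  |U|=4: {3,5,6,7}:4  {4,5,6,7}:1
  |U|=5: {2,4,5,6,7}:1  {3,4,5,6,7}:5
  |U|=6: {0,2,4,5,6,7}:1  {1,2,4,5,6,7}:1  {2,3,4,5,6,7}:6
  start at 0(b): 7
  start at 1(z): 7
  start at 3(c): 2
sum over floor = 16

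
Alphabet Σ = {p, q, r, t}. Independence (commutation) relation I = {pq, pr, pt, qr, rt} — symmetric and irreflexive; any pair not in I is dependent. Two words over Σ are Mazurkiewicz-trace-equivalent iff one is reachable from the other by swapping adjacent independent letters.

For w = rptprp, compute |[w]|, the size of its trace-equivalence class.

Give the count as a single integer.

60

0(r) covers ∅
1(p) covers ∅
2(t) covers ∅
3(p) covers 1:p
4(r) covers 0:r
5(p) covers 3:p
floor of heap: 0:r, 1:p, 2:t
completions by unplaced set U, small U first (add the entries for U minus each lowest piece of U):
  |U|=1: {2}:1  {4}:1  {5}:1
  |U|=2: {0,4}:1  {2,4}:2  {2,5}:2  {3,5}:1  {4,5}:2
  |U|=3: {0,2,4}:3  {0,4,5}:3  {1,3,5}:1  {2,3,5}:3  {2,4,5}:6  {3,4,5}:3
  |U|=4: {0,2,4,5}:12  {0,3,4,5}:6  {1,2,3,5}:4  {1,3,4,5}:4  {2,3,4,5}:12
  start at 0(r): 20
  start at 1(p): 30
  start at 2(t): 10
sum over floor = 60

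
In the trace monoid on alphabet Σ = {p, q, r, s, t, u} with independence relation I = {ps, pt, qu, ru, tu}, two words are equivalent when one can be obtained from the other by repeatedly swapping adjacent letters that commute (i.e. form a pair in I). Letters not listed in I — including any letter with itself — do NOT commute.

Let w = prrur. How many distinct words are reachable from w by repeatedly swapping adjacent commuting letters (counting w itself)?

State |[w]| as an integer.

0(p) covers ∅
1(r) covers 0:p
2(r) covers 1:r
3(u) covers 0:p
4(r) covers 2:r
floor of heap: 0:p
completions by unplaced set U, small U first (add the entries for U minus each lowest piece of U):
  |U|=1: {3}:1  {4}:1
  |U|=2: {2,4}:1  {3,4}:2
  |U|=3: {1,2,4}:1  {2,3,4}:3
  start at 0(p): 4

4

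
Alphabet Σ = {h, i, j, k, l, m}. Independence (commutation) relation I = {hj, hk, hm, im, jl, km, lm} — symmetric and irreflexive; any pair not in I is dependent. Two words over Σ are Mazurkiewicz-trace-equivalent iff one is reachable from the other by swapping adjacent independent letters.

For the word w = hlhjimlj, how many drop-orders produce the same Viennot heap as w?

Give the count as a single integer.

#0=h has no predecessor
#1=l depends on [0:h]
#2=h depends on [1:l]
#3=j has no predecessor
#4=i depends on [2:h, 3:j]
#5=m depends on [3:j]
#6=l depends on [4:i]
#7=j depends on [4:i, 5:m]
sources: [0:h, 3:j]
N(rest) = Σ N(rest − s) over sources s of rest; N(one piece) = 1:
  size 1 → [6]=1  [7]=1
  size 2 → [5,7]=1  [6,7]=2
  size 3 → [4,6,7]=2  [5,6,7]=3
  size 4 → [2,4,6,7]=2  [4,5,6,7]=5
  size 5 → [1,2,4,6,7]=2  [2,4,5,6,7]=7  [3,4,5,6,7]=5
  size 6 → [0,1,2,4,6,7]=2  [1,2,4,5,6,7]=9  [2,3,4,5,6,7]=12
  first=0(h) contributes 21
  first=3(j) contributes 11
|[w]| = 32

32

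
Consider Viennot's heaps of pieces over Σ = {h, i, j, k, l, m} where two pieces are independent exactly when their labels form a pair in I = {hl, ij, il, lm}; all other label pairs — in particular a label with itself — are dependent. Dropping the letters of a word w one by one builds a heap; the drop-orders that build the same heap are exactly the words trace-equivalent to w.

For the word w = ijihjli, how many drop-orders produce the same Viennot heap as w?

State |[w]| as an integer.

#0=i has no predecessor
#1=j has no predecessor
#2=i depends on [0:i]
#3=h depends on [1:j, 2:i]
#4=j depends on [3:h]
#5=l depends on [4:j]
#6=i depends on [3:h]
sources: [0:i, 1:j]
N(rest) = Σ N(rest − s) over sources s of rest; N(one piece) = 1:
  size 1 → [5]=1  [6]=1
  size 2 → [4,5]=1  [5,6]=2
  size 3 → [4,5,6]=3
  size 4 → [3,4,5,6]=3
  size 5 → [1,3,4,5,6]=3  [2,3,4,5,6]=3
  first=0(i) contributes 6
  first=1(j) contributes 3
|[w]| = 9

9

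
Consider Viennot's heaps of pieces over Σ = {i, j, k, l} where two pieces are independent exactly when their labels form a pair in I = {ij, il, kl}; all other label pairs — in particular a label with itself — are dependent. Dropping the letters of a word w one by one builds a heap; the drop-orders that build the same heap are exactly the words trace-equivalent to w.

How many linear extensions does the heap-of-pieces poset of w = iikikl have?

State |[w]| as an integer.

6

piece 0:i — minimal
piece 1:i rests on {0:i}
piece 2:k rests on {1:i}
piece 3:i rests on {2:k}
piece 4:k rests on {3:i}
piece 5:l — minimal
minimal pieces: {0:i, 5:l}
ways to finish when only these pieces remain (= sum over removing one remaining piece with nothing left below it):
  1 left: {4}→1  {5}→1
  2 left: {3,4}→1  {4,5}→2
  3 left: {2,3,4}→1  {3,4,5}→3
  4 left: {1,2,3,4}→1  {2,3,4,5}→4
  placing 0:i first → 5 extensions
  placing 5:l first → 1 extensions
total linear extensions = 6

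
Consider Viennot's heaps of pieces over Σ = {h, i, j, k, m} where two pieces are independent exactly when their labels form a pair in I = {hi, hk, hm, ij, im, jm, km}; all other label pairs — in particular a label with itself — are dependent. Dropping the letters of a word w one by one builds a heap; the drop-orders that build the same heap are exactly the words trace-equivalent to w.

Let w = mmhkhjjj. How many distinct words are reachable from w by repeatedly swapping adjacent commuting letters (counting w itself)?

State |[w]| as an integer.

84

#0=m has no predecessor
#1=m depends on [0:m]
#2=h has no predecessor
#3=k has no predecessor
#4=h depends on [2:h]
#5=j depends on [3:k, 4:h]
#6=j depends on [5:j]
#7=j depends on [6:j]
sources: [0:m, 2:h, 3:k]
N(rest) = Σ N(rest − s) over sources s of rest; N(one piece) = 1:
  size 1 → [1]=1  [7]=1
  size 2 → [0,1]=1  [1,7]=2  [6,7]=1
  size 3 → [0,1,7]=3  [1,6,7]=3  [5,6,7]=1
  size 4 → [0,1,6,7]=6  [1,5,6,7]=4  [3,5,6,7]=1  [4,5,6,7]=1
  size 5 → [0,1,5,6,7]=10  [1,3,5,6,7]=5  [1,4,5,6,7]=5  [2,4,5,6,7]=1  [3,4,5,6,7]=2
  size 6 → [0,1,3,5,6,7]=15  [0,1,4,5,6,7]=15  [1,2,4,5,6,7]=6  [1,3,4,5,6,7]=12  [2,3,4,5,6,7]=3
  first=0(m) contributes 21
  first=2(h) contributes 42
  first=3(k) contributes 21
|[w]| = 84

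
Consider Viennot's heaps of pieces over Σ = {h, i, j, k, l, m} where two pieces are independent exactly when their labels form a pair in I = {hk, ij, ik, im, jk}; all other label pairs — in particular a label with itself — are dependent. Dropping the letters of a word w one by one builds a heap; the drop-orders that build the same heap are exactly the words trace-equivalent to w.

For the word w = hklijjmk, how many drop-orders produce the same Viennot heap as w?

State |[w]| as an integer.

#0=h has no predecessor
#1=k has no predecessor
#2=l depends on [0:h, 1:k]
#3=i depends on [2:l]
#4=j depends on [2:l]
#5=j depends on [4:j]
#6=m depends on [5:j]
#7=k depends on [6:m]
sources: [0:h, 1:k]
N(rest) = Σ N(rest − s) over sources s of rest; N(one piece) = 1:
  size 1 → [3]=1  [7]=1
  size 2 → [3,7]=2  [6,7]=1
  size 3 → [3,6,7]=3  [5,6,7]=1
  size 4 → [3,5,6,7]=4  [4,5,6,7]=1
  size 5 → [3,4,5,6,7]=5
  size 6 → [2,3,4,5,6,7]=5
  first=0(h) contributes 5
  first=1(k) contributes 5
|[w]| = 10

10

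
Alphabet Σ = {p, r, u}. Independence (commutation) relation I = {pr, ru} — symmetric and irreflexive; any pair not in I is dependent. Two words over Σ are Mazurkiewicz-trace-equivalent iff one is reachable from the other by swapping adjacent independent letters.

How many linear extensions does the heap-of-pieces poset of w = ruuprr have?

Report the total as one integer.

20

drop 0:r onto floor
drop 1:u onto floor
drop 2:u onto {1:u}
drop 3:p onto {2:u}
drop 4:r onto {0:r}
drop 5:r onto {4:r}
ground layer = {0:r, 1:u}
drop-orders for the pieces not yet dropped (sum over which currently-grounded one goes next):
  1 to go: {3} 1  {5} 1
  2 to go: {2,3} 1  {3,5} 2  {4,5} 1
  3 to go: {0,4,5} 1  {1,2,3} 1  {2,3,5} 3  {3,4,5} 3
  4 to go: {0,3,4,5} 4  {1,2,3,5} 4  {2,3,4,5} 6
  if 0:r drops first: 10 orders
  if 1:u drops first: 10 orders
heap linearizations: 20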